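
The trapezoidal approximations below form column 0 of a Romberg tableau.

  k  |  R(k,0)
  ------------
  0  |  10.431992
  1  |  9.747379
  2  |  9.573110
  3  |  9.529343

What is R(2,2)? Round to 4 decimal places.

R(1,1) = 9.747379 + (9.747379 − 10.431992)/3 = 9.519175
R(2,1) = 9.573110 + (9.573110 − 9.747379)/3 = 9.515020
R(2,2) = 9.515020 + (9.515020 − 9.519175)/15 = 9.514743
(Column j=1 coincides with Simpson's rule on the same nodes.)

9.5147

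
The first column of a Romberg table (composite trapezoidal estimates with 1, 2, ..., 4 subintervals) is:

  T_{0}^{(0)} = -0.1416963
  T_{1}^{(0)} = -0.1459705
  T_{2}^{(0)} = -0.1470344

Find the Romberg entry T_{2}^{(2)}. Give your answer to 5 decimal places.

Richardson extrapolation on the trapezoidal column (denominator 4−1=3):
T_{1}^{(1)} = (4·(-0.1459705) − (-0.1416963)) / 3 = -0.1473952
T_{2}^{(1)} = (4·(-0.1470344) − (-0.1459705)) / 3 = -0.1473890
T_{2}^{(2)} = -0.1473890 + (-0.1473890 − (-0.1473952))/15 = -0.1473886
(Column j=1 coincides with Simpson's rule on the same nodes.)

-0.14739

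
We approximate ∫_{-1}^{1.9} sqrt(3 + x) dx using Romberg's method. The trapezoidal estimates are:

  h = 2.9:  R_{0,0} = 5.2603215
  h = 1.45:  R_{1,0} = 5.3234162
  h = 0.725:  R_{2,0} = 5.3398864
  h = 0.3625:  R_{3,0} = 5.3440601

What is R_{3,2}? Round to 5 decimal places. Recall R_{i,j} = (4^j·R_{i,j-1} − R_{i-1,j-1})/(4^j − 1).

5.34546

Richardson extrapolation on the trapezoidal column (denominator 4−1=3):
R_{2,1} = (4·5.3398864 − 5.3234162) / 3 = 5.3453765
R_{3,1} = (4·5.3440601 − 5.3398864) / 3 = 5.3454513
R_{3,2} = 5.3454513 + (5.3454513 − 5.3453765)/15 = 5.3454563
(Column j=1 coincides with Simpson's rule on the same nodes.)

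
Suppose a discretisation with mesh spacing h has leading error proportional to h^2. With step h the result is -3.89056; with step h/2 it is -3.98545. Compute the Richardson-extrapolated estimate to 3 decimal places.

Extrapolated value = (4·A(h/2) − A(h)) / (4 − 1)
= (4·(-3.98545) − (-3.89056)) / 3
= -12.05124 / 3 = -4.01708

-4.017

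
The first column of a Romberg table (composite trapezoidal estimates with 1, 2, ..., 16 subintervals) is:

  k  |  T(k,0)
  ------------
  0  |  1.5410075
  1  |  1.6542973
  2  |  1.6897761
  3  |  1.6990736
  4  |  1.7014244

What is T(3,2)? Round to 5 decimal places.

1.70221

Richardson extrapolation on the trapezoidal column (denominator 4−1=3):
T(2,1) = (4·1.6897761 − 1.6542973) / 3 = 1.7016024
T(3,1) = (4·1.6990736 − 1.6897761) / 3 = 1.7021728
T(3,2) = (16·1.7021728 − 1.7016024) / 15 = 1.7022108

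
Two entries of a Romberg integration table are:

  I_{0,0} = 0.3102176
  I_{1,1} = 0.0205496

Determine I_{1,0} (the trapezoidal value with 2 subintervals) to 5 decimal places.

0.09297

From I_{1,1} = (4·I_{1,0} − I_{0,0})/3, solve for I_{1,0}:
4·I_{1,0} = 3·0.0205496 + 0.3102176 = 0.3718664
I_{1,0} = 0.0929666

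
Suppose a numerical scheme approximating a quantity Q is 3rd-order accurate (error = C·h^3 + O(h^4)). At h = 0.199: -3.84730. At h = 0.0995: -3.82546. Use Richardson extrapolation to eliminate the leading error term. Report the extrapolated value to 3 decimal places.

The leading error scales as h^3; refining by a factor of 2 reduces it by 2^3 = 8.
Extrapolated value = (8·A(h/2) − A(h)) / (8 − 1)
= (8·(-3.82546) − (-3.84730)) / 7
= -26.75638 / 7 = -3.82234

-3.822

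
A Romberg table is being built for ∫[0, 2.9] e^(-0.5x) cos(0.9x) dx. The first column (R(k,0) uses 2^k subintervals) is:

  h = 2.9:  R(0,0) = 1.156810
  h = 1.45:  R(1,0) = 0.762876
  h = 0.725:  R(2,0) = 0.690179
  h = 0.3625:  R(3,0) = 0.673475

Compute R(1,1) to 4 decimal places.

R(1,1) = (4·0.762876 − 1.156810) / 3 = 0.631565

0.6316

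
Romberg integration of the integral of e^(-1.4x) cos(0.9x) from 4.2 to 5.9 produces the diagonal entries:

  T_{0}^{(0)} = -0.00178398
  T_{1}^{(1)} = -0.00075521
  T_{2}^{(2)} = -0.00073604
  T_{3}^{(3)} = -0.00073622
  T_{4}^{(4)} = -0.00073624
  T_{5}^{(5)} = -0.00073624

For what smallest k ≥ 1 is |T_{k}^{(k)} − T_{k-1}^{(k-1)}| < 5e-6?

k = 3

|T_{1}^{(1)} − T_{0}^{(0)}| = 0.00102877 ≥ 5e-6
|T_{2}^{(2)} − T_{1}^{(1)}| = 0.00001917 ≥ 5e-6
|T_{3}^{(3)} − T_{2}^{(2)}| = 0.00000018 < 5e-6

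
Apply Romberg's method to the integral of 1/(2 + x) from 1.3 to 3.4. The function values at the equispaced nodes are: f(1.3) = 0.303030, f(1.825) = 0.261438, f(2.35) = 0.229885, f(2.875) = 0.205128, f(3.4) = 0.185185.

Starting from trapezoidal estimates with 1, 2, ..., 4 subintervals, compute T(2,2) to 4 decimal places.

0.4925

T(0,0) (trapezoid, 1 panel, h=2.1000): 0.512626
T(1,0) (trapezoid, 2 panels, h=1.0500): 0.497692
T(2,0) (trapezoid, 4 panels, h=0.5250): 0.493793
T(1,1) = 0.497692 + (0.497692 − 0.512626)/3 = 0.492714
T(2,1) = 0.493793 + (0.493793 − 0.497692)/3 = 0.492493
T(2,2) = 0.492493 + (0.492493 − 0.492714)/15 = 0.492478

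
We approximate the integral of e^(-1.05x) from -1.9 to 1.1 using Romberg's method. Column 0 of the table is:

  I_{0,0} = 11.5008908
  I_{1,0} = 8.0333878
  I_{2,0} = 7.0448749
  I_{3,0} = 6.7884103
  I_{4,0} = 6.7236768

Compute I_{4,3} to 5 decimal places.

6.70204

Richardson extrapolation on the trapezoidal column (denominator 4−1=3):
I_{2,1} = (4·7.0448749 − 8.0333878) / 3 = 6.7153706
I_{3,1} = (4·6.7884103 − 7.0448749) / 3 = 6.7029221
I_{4,1} = (4·6.7236768 − 6.7884103) / 3 = 6.7020990
I_{3,2} = (16·6.7029221 − 6.7153706) / 15 = 6.7020922
I_{4,2} = (16·6.7020990 − 6.7029221) / 15 = 6.7020441
I_{4,3} = 6.7020441 + (6.7020441 − 6.7020922)/63 = 6.7020433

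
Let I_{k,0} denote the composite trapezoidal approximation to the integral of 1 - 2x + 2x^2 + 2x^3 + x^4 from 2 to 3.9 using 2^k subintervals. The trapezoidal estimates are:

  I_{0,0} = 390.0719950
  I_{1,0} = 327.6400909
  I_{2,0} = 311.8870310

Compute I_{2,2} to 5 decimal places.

306.62311

I_{1,1} = (4·327.6400909 − 390.0719950) / 3 = 306.8294562
I_{2,1} = 311.8870310 + (311.8870310 − 327.6400909)/3 = 306.6360110
I_{2,2} = 306.6360110 + (306.6360110 − 306.8294562)/15 = 306.6231147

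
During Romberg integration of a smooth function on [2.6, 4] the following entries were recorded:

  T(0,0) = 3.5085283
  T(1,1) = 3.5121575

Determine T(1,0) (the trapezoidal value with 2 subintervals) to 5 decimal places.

From T(1,1) = (4·T(1,0) − T(0,0))/3, solve for T(1,0):
4·T(1,0) = 3·3.5121575 + 3.5085283 = 14.0450008
T(1,0) = 3.5112502

3.51125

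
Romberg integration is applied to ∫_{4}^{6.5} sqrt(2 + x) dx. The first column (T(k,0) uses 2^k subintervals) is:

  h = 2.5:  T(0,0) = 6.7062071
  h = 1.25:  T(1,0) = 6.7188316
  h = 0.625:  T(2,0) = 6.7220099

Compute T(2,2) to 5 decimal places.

T(1,1) = (4·6.7188316 − 6.7062071) / 3 = 6.7230398
T(2,1) = 6.7220099 + (6.7220099 − 6.7188316)/3 = 6.7230693
T(2,2) = (16·6.7230693 − 6.7230398) / 15 = 6.7230713

6.72307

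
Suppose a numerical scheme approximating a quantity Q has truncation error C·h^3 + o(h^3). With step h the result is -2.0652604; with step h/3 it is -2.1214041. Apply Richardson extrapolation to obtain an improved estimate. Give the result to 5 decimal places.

-2.12356

The leading error scales as h^3; refining by a factor of 3 reduces it by 3^3 = 27.
Extrapolated value = (27·A(h/3) − A(h)) / (27 − 1)
= (27·(-2.1214041) − (-2.0652604)) / 26
= -55.2126503 / 26 = -2.1235635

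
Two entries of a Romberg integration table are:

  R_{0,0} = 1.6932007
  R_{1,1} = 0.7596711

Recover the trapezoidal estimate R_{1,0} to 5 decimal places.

From R_{1,1} = (4·R_{1,0} − R_{0,0})/3, solve for R_{1,0}:
4·R_{1,0} = 3·0.7596711 + 1.6932007 = 3.9722140
R_{1,0} = 0.9930535

0.99305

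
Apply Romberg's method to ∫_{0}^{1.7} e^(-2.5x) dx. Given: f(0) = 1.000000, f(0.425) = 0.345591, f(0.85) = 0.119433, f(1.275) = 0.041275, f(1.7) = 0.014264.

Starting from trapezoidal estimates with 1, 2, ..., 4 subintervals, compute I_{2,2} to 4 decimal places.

I_{0,0} (trapezoid, 1 panel, h=1.7000): 0.862124
I_{1,0} (trapezoid, 2 panels, h=0.8500): 0.532580
I_{2,0} (trapezoid, 4 panels, h=0.4250): 0.430708
I_{1,1} = 0.532580 + (0.532580 − 0.862124)/3 = 0.422732
I_{2,1} = 0.430708 + (0.430708 − 0.532580)/3 = 0.396751
I_{2,2} = 0.396751 + (0.396751 − 0.422732)/15 = 0.395019

0.3950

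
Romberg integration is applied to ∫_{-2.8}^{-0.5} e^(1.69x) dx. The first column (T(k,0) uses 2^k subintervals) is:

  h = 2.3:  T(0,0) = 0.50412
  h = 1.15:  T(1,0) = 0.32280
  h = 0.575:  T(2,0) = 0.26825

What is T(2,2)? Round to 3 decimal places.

T(1,1) = (4·0.32280 − 0.50412) / 3 = 0.26236
T(2,1) = 0.26825 + (0.26825 − 0.32280)/3 = 0.25007
T(2,2) = 0.25007 + (0.25007 − 0.26236)/15 = 0.24925
(Column j=1 coincides with Simpson's rule on the same nodes.)

0.249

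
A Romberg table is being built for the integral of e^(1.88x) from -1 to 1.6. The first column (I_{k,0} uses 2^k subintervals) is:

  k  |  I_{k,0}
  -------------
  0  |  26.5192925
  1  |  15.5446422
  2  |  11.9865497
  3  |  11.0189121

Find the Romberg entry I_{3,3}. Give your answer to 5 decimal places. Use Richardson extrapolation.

I_{1,1} = 15.5446422 + (15.5446422 − 26.5192925)/3 = 11.8864254
I_{2,1} = 11.9865497 + (11.9865497 − 15.5446422)/3 = 10.8005189
I_{3,1} = (4·11.0189121 − 11.9865497) / 3 = 10.6963662
I_{2,2} = 10.8005189 + (10.8005189 − 11.8864254)/15 = 10.7281251
I_{3,2} = (16·10.6963662 − 10.8005189) / 15 = 10.6894227
I_{3,3} = 10.6894227 + (10.6894227 − 10.7281251)/63 = 10.6888084

10.68881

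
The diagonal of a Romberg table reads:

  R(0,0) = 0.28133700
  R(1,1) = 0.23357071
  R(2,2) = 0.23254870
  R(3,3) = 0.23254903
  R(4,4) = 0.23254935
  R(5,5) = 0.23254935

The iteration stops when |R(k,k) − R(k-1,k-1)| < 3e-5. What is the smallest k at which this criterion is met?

k = 3

|R(1,1) − R(0,0)| = 0.04776629 ≥ 3e-5
|R(2,2) − R(1,1)| = 0.00102201 ≥ 3e-5
|R(3,3) − R(2,2)| = 0.00000033 < 3e-5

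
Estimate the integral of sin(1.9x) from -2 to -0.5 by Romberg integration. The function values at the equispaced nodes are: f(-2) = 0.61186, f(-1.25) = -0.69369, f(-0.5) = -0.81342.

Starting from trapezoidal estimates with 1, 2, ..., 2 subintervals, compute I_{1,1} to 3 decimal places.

-0.744

I_{0,0} (trapezoid, 1 panel, h=1.5000): -0.15117
I_{1,0} (trapezoid, 2 panels, h=0.7500): -0.59585
I_{1,1} = -0.59585 + (-0.59585 − (-0.15117))/3 = -0.74408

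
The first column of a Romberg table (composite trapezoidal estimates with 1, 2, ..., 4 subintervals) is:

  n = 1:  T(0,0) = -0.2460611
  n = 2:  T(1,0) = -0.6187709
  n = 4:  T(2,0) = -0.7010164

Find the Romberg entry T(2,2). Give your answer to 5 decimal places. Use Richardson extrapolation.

-0.72746

T(1,1) = -0.6187709 + (-0.6187709 − (-0.2460611))/3 = -0.7430075
T(2,1) = (4·(-0.7010164) − (-0.6187709)) / 3 = -0.7284316
T(2,2) = -0.7284316 + (-0.7284316 − (-0.7430075))/15 = -0.7274599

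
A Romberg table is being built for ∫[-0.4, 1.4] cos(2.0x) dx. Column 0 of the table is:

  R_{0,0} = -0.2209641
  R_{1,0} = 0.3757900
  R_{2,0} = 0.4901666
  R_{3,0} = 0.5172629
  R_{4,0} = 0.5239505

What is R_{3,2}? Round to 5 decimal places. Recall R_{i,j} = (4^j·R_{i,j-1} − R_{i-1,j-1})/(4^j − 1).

0.52616

R_{2,1} = (4·0.4901666 − 0.3757900) / 3 = 0.5282921
R_{3,1} = 0.5172629 + (0.5172629 − 0.4901666)/3 = 0.5262950
R_{3,2} = (16·0.5262950 − 0.5282921) / 15 = 0.5261619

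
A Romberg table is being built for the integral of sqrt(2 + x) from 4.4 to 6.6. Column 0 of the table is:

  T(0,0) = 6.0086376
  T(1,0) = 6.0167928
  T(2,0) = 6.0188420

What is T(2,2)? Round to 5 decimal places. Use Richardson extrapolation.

6.01953

T(1,1) = (4·6.0167928 − 6.0086376) / 3 = 6.0195112
T(2,1) = (4·6.0188420 − 6.0167928) / 3 = 6.0195251
T(2,2) = 6.0195251 + (6.0195251 − 6.0195112)/15 = 6.0195260
(Column j=1 coincides with Simpson's rule on the same nodes.)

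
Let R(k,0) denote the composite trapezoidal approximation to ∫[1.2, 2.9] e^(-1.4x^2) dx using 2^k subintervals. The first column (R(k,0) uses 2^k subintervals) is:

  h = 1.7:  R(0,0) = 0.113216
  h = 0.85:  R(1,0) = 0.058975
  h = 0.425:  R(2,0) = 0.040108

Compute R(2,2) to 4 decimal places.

Richardson extrapolation on the trapezoidal column (denominator 4−1=3):
R(1,1) = 0.058975 + (0.058975 − 0.113216)/3 = 0.040895
R(2,1) = 0.040108 + (0.040108 − 0.058975)/3 = 0.033819
R(2,2) = 0.033819 + (0.033819 − 0.040895)/15 = 0.033347

0.0333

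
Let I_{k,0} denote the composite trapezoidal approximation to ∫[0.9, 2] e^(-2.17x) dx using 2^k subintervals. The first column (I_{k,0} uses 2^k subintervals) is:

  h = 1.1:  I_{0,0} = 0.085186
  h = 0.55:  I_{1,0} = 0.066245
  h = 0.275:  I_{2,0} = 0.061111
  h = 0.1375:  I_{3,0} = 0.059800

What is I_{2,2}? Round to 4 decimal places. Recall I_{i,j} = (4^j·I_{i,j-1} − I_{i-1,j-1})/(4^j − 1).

0.0594

Richardson extrapolation on the trapezoidal column (denominator 4−1=3):
I_{1,1} = 0.066245 + (0.066245 − 0.085186)/3 = 0.059931
I_{2,1} = (4·0.061111 − 0.066245) / 3 = 0.059400
I_{2,2} = 0.059400 + (0.059400 − 0.059931)/15 = 0.059365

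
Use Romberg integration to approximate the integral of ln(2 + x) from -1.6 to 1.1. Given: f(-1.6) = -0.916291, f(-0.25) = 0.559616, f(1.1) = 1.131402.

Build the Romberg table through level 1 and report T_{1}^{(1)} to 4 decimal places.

T_{0}^{(0)} (trapezoid, 1 panel, h=2.7000): 0.290400
T_{1}^{(0)} (trapezoid, 2 panels, h=1.3500): 0.900682
T_{1}^{(1)} = 0.900682 + (0.900682 − 0.290400)/3 = 1.104109

1.1041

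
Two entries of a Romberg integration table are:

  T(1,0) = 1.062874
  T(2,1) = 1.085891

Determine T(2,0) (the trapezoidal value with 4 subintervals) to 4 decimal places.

1.0801

From T(2,1) = (4·T(2,0) − T(1,0))/3, solve for T(2,0):
4·T(2,0) = 3·1.085891 + 1.062874 = 4.320547
T(2,0) = 1.080137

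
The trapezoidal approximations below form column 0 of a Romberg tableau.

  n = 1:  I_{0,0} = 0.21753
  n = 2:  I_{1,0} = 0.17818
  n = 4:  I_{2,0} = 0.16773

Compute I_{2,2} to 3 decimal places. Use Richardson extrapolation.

Richardson extrapolation on the trapezoidal column (denominator 4−1=3):
I_{1,1} = 0.17818 + (0.17818 − 0.21753)/3 = 0.16506
I_{2,1} = 0.16773 + (0.16773 − 0.17818)/3 = 0.16425
I_{2,2} = 0.16425 + (0.16425 − 0.16506)/15 = 0.16420

0.164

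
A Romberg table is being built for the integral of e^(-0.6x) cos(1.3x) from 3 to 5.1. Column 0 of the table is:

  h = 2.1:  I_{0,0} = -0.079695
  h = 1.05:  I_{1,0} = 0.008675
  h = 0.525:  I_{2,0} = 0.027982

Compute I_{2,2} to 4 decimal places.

0.0342

Richardson extrapolation on the trapezoidal column (denominator 4−1=3):
I_{1,1} = (4·0.008675 − (-0.079695)) / 3 = 0.038132
I_{2,1} = 0.027982 + (0.027982 − 0.008675)/3 = 0.034418
I_{2,2} = (16·0.034418 − 0.038132) / 15 = 0.034170
(Column j=1 coincides with Simpson's rule on the same nodes.)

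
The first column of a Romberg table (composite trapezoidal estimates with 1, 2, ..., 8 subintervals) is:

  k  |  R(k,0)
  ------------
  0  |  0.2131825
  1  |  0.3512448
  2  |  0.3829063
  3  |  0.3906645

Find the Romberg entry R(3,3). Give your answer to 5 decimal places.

0.39324

Richardson extrapolation on the trapezoidal column (denominator 4−1=3):
R(1,1) = (4·0.3512448 − 0.2131825) / 3 = 0.3972656
R(2,1) = (4·0.3829063 − 0.3512448) / 3 = 0.3934601
R(3,1) = 0.3906645 + (0.3906645 − 0.3829063)/3 = 0.3932506
R(2,2) = 0.3934601 + (0.3934601 − 0.3972656)/15 = 0.3932064
R(3,2) = 0.3932506 + (0.3932506 − 0.3934601)/15 = 0.3932366
R(3,3) = (64·0.3932366 − 0.3932064) / 63 = 0.3932371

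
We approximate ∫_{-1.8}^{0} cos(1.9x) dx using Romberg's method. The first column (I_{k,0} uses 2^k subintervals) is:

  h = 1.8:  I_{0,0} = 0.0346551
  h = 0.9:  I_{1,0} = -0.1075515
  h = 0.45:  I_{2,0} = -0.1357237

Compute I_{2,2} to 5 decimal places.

-0.14446

Richardson extrapolation on the trapezoidal column (denominator 4−1=3):
I_{1,1} = -0.1075515 + (-0.1075515 − 0.0346551)/3 = -0.1549537
I_{2,1} = -0.1357237 + (-0.1357237 − (-0.1075515))/3 = -0.1451144
I_{2,2} = (16·(-0.1451144) − (-0.1549537)) / 15 = -0.1444584
(Column j=1 coincides with Simpson's rule on the same nodes.)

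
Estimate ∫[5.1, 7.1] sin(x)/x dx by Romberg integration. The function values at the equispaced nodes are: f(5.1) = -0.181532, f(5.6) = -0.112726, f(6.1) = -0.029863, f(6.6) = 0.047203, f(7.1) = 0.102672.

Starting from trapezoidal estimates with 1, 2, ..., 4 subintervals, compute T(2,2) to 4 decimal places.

-0.0668

T(0,0) (trapezoid, 1 panel, h=2.0000): -0.078860
T(1,0) (trapezoid, 2 panels, h=1.0000): -0.069293
T(2,0) (trapezoid, 4 panels, h=0.5000): -0.067408
T(1,1) = -0.069293 + (-0.069293 − (-0.078860))/3 = -0.066104
T(2,1) = -0.067408 + (-0.067408 − (-0.069293))/3 = -0.066780
T(2,2) = -0.066780 + (-0.066780 − (-0.066104))/15 = -0.066825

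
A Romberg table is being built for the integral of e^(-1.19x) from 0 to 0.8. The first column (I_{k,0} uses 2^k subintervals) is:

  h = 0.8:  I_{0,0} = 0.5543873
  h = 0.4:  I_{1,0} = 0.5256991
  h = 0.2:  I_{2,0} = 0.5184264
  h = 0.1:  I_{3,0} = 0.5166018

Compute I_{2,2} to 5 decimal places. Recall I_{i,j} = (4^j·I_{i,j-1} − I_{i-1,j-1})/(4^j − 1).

0.51599

I_{1,1} = 0.5256991 + (0.5256991 − 0.5543873)/3 = 0.5161364
I_{2,1} = (4·0.5184264 − 0.5256991) / 3 = 0.5160022
I_{2,2} = 0.5160022 + (0.5160022 − 0.5161364)/15 = 0.5159933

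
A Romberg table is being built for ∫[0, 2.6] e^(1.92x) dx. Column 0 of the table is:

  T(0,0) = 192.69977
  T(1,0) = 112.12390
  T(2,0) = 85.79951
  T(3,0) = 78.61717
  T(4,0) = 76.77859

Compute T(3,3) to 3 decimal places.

T(1,1) = 112.12390 + (112.12390 − 192.69977)/3 = 85.26528
T(2,1) = (4·85.79951 − 112.12390) / 3 = 77.02471
T(3,1) = (4·78.61717 − 85.79951) / 3 = 76.22306
T(2,2) = 77.02471 + (77.02471 − 85.26528)/15 = 76.47534
T(3,2) = 76.22306 + (76.22306 − 77.02471)/15 = 76.16962
T(3,3) = (64·76.16962 − 76.47534) / 63 = 76.16477

76.165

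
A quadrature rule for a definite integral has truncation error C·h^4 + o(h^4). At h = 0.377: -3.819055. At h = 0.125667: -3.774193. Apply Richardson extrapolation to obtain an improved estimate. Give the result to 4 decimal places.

-3.7736

The leading error scales as h^4; refining by a factor of 3 reduces it by 3^4 = 81.
Extrapolated value = (81·A(h/3) − A(h)) / (81 − 1)
= (81·(-3.774193) − (-3.819055)) / 80
= -301.890578 / 80 = -3.773632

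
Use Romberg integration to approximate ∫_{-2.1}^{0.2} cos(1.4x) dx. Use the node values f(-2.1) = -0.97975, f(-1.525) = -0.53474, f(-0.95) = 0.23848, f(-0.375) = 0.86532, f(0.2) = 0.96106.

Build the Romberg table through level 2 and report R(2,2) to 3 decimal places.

0.340

R(0,0) (trapezoid, 1 panel, h=2.3000): -0.02149
R(1,0) (trapezoid, 2 panels, h=1.1500): 0.26351
R(2,0) (trapezoid, 4 panels, h=0.5750): 0.32184
R(1,1) = 0.26351 + (0.26351 − (-0.02149))/3 = 0.35851
R(2,1) = 0.32184 + (0.32184 − 0.26351)/3 = 0.34128
R(2,2) = 0.34128 + (0.34128 − 0.35851)/15 = 0.34013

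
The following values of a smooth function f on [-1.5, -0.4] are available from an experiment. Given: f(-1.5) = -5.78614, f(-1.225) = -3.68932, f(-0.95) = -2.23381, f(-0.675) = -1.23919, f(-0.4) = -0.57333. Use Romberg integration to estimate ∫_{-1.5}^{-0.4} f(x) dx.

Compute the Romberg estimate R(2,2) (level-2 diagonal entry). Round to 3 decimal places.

-2.799

R(0,0) (trapezoid, 1 panel, h=1.1000): -3.49771
R(1,0) (trapezoid, 2 panels, h=0.5500): -2.97745
R(2,0) (trapezoid, 4 panels, h=0.2750): -2.84407
R(1,1) = -2.97745 + (-2.97745 − (-3.49771))/3 = -2.80403
R(2,1) = -2.84407 + (-2.84407 − (-2.97745))/3 = -2.79961
R(2,2) = -2.79961 + (-2.79961 − (-2.80403))/15 = -2.79932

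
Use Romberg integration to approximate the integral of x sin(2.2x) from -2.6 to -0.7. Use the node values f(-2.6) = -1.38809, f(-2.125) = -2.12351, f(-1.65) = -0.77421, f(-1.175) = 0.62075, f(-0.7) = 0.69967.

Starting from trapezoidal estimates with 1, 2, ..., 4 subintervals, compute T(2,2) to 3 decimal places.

-1.313

T(0,0) (trapezoid, 1 panel, h=1.9000): -0.65400
T(1,0) (trapezoid, 2 panels, h=0.9500): -1.06250
T(2,0) (trapezoid, 4 panels, h=0.4750): -1.24506
T(1,1) = -1.06250 + (-1.06250 − (-0.65400))/3 = -1.19867
T(2,1) = -1.24506 + (-1.24506 − (-1.06250))/3 = -1.30591
T(2,2) = -1.30591 + (-1.30591 − (-1.19867))/15 = -1.31306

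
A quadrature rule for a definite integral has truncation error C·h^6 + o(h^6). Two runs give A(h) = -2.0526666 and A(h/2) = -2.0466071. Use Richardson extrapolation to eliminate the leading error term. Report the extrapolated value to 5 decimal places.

-2.04651

The leading error scales as h^6; refining by a factor of 2 reduces it by 2^6 = 64.
Extrapolated value = (64·A(h/2) − A(h)) / (64 − 1)
= (64·(-2.0466071) − (-2.0526666)) / 63
= -128.9301878 / 63 = -2.0465109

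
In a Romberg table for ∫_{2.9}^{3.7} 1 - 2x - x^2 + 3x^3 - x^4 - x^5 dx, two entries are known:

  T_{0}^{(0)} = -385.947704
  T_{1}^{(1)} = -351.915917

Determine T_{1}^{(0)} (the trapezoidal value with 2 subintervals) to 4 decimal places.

-360.4239

From T_{1}^{(1)} = (4·T_{1}^{(0)} − T_{0}^{(0)})/3, solve for T_{1}^{(0)}:
4·T_{1}^{(0)} = 3·(-351.915917) + (-385.947704) = -1441.695455
T_{1}^{(0)} = -360.423864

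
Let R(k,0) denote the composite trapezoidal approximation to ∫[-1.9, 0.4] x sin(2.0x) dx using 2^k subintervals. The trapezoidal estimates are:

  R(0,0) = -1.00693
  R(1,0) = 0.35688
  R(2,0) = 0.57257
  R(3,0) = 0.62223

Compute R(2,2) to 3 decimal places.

0.633

Richardson extrapolation on the trapezoidal column (denominator 4−1=3):
R(1,1) = 0.35688 + (0.35688 − (-1.00693))/3 = 0.81148
R(2,1) = (4·0.57257 − 0.35688) / 3 = 0.64447
R(2,2) = (16·0.64447 − 0.81148) / 15 = 0.63334
(Column j=1 coincides with Simpson's rule on the same nodes.)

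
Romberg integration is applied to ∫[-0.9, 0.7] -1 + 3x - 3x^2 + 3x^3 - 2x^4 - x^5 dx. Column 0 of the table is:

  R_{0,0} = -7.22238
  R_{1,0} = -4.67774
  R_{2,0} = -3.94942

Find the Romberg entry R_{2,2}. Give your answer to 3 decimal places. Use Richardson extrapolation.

Richardson extrapolation on the trapezoidal column (denominator 4−1=3):
R_{1,1} = -4.67774 + (-4.67774 − (-7.22238))/3 = -3.82953
R_{2,1} = (4·(-3.94942) − (-4.67774)) / 3 = -3.70665
R_{2,2} = (16·(-3.70665) − (-3.82953)) / 15 = -3.69846

-3.698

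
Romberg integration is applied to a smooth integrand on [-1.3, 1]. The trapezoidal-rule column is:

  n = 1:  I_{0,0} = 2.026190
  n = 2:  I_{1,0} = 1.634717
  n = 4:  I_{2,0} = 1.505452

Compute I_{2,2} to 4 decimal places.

1.4596

Richardson extrapolation on the trapezoidal column (denominator 4−1=3):
I_{1,1} = (4·1.634717 − 2.026190) / 3 = 1.504226
I_{2,1} = 1.505452 + (1.505452 − 1.634717)/3 = 1.462364
I_{2,2} = 1.462364 + (1.462364 − 1.504226)/15 = 1.459573
(Column j=1 coincides with Simpson's rule on the same nodes.)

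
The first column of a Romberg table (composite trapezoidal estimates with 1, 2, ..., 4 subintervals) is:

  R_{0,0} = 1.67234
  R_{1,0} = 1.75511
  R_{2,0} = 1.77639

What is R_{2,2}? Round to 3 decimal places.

Richardson extrapolation on the trapezoidal column (denominator 4−1=3):
R_{1,1} = 1.75511 + (1.75511 − 1.67234)/3 = 1.78270
R_{2,1} = 1.77639 + (1.77639 − 1.75511)/3 = 1.78348
R_{2,2} = 1.78348 + (1.78348 − 1.78270)/15 = 1.78353

1.784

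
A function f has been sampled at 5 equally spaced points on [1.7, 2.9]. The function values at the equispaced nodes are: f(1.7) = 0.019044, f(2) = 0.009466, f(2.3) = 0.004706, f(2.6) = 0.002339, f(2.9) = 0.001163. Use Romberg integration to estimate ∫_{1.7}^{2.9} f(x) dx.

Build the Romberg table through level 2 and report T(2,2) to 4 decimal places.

T(0,0) (trapezoid, 1 panel, h=1.2000): 0.012124
T(1,0) (trapezoid, 2 panels, h=0.6000): 0.008886
T(2,0) (trapezoid, 4 panels, h=0.3000): 0.007984
T(1,1) = 0.008886 + (0.008886 − 0.012124)/3 = 0.007807
T(2,1) = 0.007984 + (0.007984 − 0.008886)/3 = 0.007683
T(2,2) = 0.007683 + (0.007683 − 0.007807)/15 = 0.007675

0.0077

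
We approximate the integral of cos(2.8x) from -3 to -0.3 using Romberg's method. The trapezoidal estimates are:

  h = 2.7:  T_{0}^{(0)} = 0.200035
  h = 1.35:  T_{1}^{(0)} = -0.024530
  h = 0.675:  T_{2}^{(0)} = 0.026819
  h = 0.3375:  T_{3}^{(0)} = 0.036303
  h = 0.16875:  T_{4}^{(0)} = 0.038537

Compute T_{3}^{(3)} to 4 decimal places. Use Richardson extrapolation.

0.0389

Richardson extrapolation on the trapezoidal column (denominator 4−1=3):
T_{1}^{(1)} = (4·(-0.024530) − 0.200035) / 3 = -0.099385
T_{2}^{(1)} = (4·0.026819 − (-0.024530)) / 3 = 0.043935
T_{3}^{(1)} = (4·0.036303 − 0.026819) / 3 = 0.039464
T_{2}^{(2)} = (16·0.043935 − (-0.099385)) / 15 = 0.053490
T_{3}^{(2)} = (16·0.039464 − 0.043935) / 15 = 0.039166
T_{3}^{(3)} = (64·0.039166 − 0.053490) / 63 = 0.038939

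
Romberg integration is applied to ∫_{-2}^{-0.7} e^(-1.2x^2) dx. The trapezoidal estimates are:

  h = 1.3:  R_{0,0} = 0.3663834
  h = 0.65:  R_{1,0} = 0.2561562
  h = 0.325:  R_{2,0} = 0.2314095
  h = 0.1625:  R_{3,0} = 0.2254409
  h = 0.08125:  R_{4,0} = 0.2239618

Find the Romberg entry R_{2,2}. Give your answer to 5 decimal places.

Richardson extrapolation on the trapezoidal column (denominator 4−1=3):
R_{1,1} = 0.2561562 + (0.2561562 − 0.3663834)/3 = 0.2194138
R_{2,1} = 0.2314095 + (0.2314095 − 0.2561562)/3 = 0.2231606
R_{2,2} = (16·0.2231606 − 0.2194138) / 15 = 0.2234104

0.22341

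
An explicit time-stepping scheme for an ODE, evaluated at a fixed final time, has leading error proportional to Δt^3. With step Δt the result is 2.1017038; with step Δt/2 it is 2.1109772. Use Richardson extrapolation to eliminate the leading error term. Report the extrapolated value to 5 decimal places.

The leading error scales as Δt^3; refining by a factor of 2 reduces it by 2^3 = 8.
Extrapolated value = (8·A(Δt/2) − A(Δt)) / (8 − 1)
= (8·2.1109772 − 2.1017038) / 7
= 14.7861138 / 7 = 2.1123020

2.11230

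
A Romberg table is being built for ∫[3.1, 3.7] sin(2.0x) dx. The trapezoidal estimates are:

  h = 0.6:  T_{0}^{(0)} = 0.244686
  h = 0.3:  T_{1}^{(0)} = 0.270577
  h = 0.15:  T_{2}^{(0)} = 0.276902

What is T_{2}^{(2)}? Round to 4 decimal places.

Richardson extrapolation on the trapezoidal column (denominator 4−1=3):
T_{1}^{(1)} = 0.270577 + (0.270577 − 0.244686)/3 = 0.279207
T_{2}^{(1)} = 0.276902 + (0.276902 − 0.270577)/3 = 0.279010
T_{2}^{(2)} = 0.279010 + (0.279010 − 0.279207)/15 = 0.278997
(Column j=1 coincides with Simpson's rule on the same nodes.)

0.2790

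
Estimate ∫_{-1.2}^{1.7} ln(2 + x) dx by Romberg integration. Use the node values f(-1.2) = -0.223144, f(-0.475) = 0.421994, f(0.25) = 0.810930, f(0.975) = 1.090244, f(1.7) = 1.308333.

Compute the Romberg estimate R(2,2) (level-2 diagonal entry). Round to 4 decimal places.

R(0,0) (trapezoid, 1 panel, h=2.9000): 1.573524
R(1,0) (trapezoid, 2 panels, h=1.4500): 1.962611
R(2,0) (trapezoid, 4 panels, h=0.7250): 2.077678
R(1,1) = 1.962611 + (1.962611 − 1.573524)/3 = 2.092307
R(2,1) = 2.077678 + (2.077678 − 1.962611)/3 = 2.116034
R(2,2) = 2.116034 + (2.116034 − 2.092307)/15 = 2.117616

2.1176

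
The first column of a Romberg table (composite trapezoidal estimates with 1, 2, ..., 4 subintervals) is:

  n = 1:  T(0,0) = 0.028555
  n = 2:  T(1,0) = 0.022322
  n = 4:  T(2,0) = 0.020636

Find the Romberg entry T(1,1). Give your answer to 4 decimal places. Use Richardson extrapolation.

Richardson extrapolation on the trapezoidal column (denominator 4−1=3):
T(1,1) = (4·0.022322 − 0.028555) / 3 = 0.020244

0.0202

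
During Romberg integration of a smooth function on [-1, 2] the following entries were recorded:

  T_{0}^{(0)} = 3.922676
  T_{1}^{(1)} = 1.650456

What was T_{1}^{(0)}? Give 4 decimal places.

2.2185

From T_{1}^{(1)} = (4·T_{1}^{(0)} − T_{0}^{(0)})/3, solve for T_{1}^{(0)}:
4·T_{1}^{(0)} = 3·1.650456 + 3.922676 = 8.874044
T_{1}^{(0)} = 2.218511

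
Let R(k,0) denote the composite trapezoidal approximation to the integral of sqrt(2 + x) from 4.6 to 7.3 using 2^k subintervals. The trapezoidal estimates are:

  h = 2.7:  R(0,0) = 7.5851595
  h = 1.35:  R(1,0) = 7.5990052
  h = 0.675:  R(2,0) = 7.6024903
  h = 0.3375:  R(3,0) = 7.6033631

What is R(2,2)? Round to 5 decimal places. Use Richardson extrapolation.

R(1,1) = 7.5990052 + (7.5990052 − 7.5851595)/3 = 7.6036204
R(2,1) = 7.6024903 + (7.6024903 − 7.5990052)/3 = 7.6036520
R(2,2) = (16·7.6036520 − 7.6036204) / 15 = 7.6036541

7.60365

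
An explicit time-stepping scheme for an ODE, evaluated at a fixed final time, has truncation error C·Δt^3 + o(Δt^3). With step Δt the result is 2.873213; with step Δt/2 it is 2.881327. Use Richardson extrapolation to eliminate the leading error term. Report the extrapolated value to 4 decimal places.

The leading error scales as Δt^3; refining by a factor of 2 reduces it by 2^3 = 8.
Extrapolated value = (8·A(Δt/2) − A(Δt)) / (8 − 1)
= (8·2.881327 − 2.873213) / 7
= 20.177403 / 7 = 2.882486

2.8825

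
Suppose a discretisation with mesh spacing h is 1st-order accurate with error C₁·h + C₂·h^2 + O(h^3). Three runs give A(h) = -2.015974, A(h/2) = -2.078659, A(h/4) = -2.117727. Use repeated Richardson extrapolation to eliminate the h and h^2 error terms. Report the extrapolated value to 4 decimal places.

-2.1619

First eliminate the h term (factor 2^1 = 2):
  B₁ = (2·(-2.078659) − (-2.015974))/1 = -2.141344
  B₂ = (2·(-2.117727) − (-2.078659))/1 = -2.156795
Then eliminate the h^2 term (factor 2^2 = 4):
  (4·(-2.156795) − (-2.141344))/3 = -2.161945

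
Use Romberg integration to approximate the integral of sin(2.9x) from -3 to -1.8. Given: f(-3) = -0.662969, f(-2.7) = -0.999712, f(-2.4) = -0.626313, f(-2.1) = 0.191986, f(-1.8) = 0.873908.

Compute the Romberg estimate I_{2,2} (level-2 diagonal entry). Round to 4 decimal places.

I_{0,0} (trapezoid, 1 panel, h=1.2000): 0.126563
I_{1,0} (trapezoid, 2 panels, h=0.6000): -0.312506
I_{2,0} (trapezoid, 4 panels, h=0.3000): -0.398571
I_{1,1} = -0.312506 + (-0.312506 − 0.126563)/3 = -0.458862
I_{2,1} = -0.398571 + (-0.398571 − (-0.312506))/3 = -0.427259
I_{2,2} = -0.427259 + (-0.427259 − (-0.458862))/15 = -0.425152

-0.4252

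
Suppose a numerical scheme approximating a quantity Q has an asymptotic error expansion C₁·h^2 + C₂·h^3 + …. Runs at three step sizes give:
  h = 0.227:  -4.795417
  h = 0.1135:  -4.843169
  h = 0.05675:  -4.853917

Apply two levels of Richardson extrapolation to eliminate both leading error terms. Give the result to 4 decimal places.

-4.8573

First eliminate the h^2 term (factor 2^2 = 4):
  B₁ = (4·(-4.843169) − (-4.795417))/3 = -4.859086
  B₂ = (4·(-4.853917) − (-4.843169))/3 = -4.857500
Then eliminate the h^3 term (factor 2^3 = 8):
  (8·(-4.857500) − (-4.859086))/7 = -4.857273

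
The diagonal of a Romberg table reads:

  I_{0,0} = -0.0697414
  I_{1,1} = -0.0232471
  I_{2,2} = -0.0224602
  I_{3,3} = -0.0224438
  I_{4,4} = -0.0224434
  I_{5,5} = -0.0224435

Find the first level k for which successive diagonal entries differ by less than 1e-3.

|I_{1,1} − I_{0,0}| = 0.0464943 ≥ 1e-3
|I_{2,2} − I_{1,1}| = 0.0007869 < 1e-3

k = 2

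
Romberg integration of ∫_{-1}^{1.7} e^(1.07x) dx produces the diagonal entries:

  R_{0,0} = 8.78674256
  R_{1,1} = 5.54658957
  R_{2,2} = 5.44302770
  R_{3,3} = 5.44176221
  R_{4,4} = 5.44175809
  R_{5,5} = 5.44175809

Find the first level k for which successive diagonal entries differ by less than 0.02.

k = 3

|R_{1,1} − R_{0,0}| = 3.24015299 ≥ 0.02
|R_{2,2} − R_{1,1}| = 0.10356187 ≥ 0.02
|R_{3,3} − R_{2,2}| = 0.00126549 < 0.02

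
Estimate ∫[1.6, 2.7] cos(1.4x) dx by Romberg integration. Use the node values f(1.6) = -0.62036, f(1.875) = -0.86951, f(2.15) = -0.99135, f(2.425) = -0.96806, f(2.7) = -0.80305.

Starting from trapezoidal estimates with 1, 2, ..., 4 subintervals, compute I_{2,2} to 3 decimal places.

-0.986

I_{0,0} (trapezoid, 1 panel, h=1.1000): -0.78288
I_{1,0} (trapezoid, 2 panels, h=0.5500): -0.93668
I_{2,0} (trapezoid, 4 panels, h=0.2750): -0.97367
I_{1,1} = -0.93668 + (-0.93668 − (-0.78288))/3 = -0.98795
I_{2,1} = -0.97367 + (-0.97367 − (-0.93668))/3 = -0.98600
I_{2,2} = -0.98600 + (-0.98600 − (-0.98795))/15 = -0.98587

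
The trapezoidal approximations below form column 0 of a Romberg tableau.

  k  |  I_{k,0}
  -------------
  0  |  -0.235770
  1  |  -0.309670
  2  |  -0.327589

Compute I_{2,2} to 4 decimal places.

Richardson extrapolation on the trapezoidal column (denominator 4−1=3):
I_{1,1} = (4·(-0.309670) − (-0.235770)) / 3 = -0.334303
I_{2,1} = -0.327589 + (-0.327589 − (-0.309670))/3 = -0.333562
I_{2,2} = -0.333562 + (-0.333562 − (-0.334303))/15 = -0.333513

-0.3335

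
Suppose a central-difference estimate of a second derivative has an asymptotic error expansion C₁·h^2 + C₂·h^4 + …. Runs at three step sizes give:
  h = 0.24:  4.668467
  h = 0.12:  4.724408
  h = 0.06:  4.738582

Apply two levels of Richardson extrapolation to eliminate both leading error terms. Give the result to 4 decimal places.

4.7433

First eliminate the h^2 term (factor 2^2 = 4):
  B₁ = (4·4.724408 − 4.668467)/3 = 4.743055
  B₂ = (4·4.738582 − 4.724408)/3 = 4.743307
Then eliminate the h^4 term (factor 2^4 = 16):
  (16·4.743307 − 4.743055)/15 = 4.743324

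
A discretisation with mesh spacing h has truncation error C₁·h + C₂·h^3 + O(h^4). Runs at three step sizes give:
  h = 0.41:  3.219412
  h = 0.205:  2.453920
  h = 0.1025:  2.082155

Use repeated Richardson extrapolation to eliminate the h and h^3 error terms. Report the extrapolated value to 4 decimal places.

First eliminate the h term (factor 2^1 = 2):
  B₁ = (2·2.453920 − 3.219412)/1 = 1.688428
  B₂ = (2·2.082155 − 2.453920)/1 = 1.710390
Then eliminate the h^3 term (factor 2^3 = 8):
  (8·1.710390 − 1.688428)/7 = 1.713527

1.7135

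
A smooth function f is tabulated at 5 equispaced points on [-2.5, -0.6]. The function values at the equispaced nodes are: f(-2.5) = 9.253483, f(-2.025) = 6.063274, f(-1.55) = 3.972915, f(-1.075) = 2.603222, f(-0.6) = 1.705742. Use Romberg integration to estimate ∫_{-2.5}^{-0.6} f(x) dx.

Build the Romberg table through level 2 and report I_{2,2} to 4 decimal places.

I_{0,0} (trapezoid, 1 panel, h=1.9000): 10.411264
I_{1,0} (trapezoid, 2 panels, h=0.9500): 8.979901
I_{2,0} (trapezoid, 4 panels, h=0.4750): 8.606536
I_{1,1} = 8.979901 + (8.979901 − 10.411264)/3 = 8.502780
I_{2,1} = 8.606536 + (8.606536 − 8.979901)/3 = 8.482081
I_{2,2} = 8.482081 + (8.482081 − 8.502780)/15 = 8.480701

8.4807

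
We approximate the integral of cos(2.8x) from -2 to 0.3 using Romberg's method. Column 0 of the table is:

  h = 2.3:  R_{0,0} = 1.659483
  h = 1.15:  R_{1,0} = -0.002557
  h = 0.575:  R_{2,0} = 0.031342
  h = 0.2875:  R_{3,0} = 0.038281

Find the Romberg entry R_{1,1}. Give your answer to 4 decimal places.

Richardson extrapolation on the trapezoidal column (denominator 4−1=3):
R_{1,1} = (4·(-0.002557) − 1.659483) / 3 = -0.556570

-0.5566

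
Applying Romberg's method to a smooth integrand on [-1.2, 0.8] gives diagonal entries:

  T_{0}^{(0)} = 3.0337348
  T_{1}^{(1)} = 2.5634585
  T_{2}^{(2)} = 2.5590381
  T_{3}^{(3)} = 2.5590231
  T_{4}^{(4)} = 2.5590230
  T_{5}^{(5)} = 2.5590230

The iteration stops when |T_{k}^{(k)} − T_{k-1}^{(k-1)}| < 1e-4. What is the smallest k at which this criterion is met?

k = 3

|T_{1}^{(1)} − T_{0}^{(0)}| = 0.4702763 ≥ 1e-4
|T_{2}^{(2)} − T_{1}^{(1)}| = 0.0044204 ≥ 1e-4
|T_{3}^{(3)} − T_{2}^{(2)}| = 0.0000150 < 1e-4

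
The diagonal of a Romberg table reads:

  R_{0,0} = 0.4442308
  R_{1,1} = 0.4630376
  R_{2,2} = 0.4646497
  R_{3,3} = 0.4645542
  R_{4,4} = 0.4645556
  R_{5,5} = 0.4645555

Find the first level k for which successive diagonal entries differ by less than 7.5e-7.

|R_{1,1} − R_{0,0}| = 0.0188068 ≥ 7.5e-7
|R_{2,2} − R_{1,1}| = 0.0016121 ≥ 7.5e-7
|R_{3,3} − R_{2,2}| = 0.0000955 ≥ 7.5e-7
|R_{4,4} − R_{3,3}| = 0.0000014 ≥ 7.5e-7
|R_{5,5} − R_{4,4}| = 0.0000001 < 7.5e-7

k = 5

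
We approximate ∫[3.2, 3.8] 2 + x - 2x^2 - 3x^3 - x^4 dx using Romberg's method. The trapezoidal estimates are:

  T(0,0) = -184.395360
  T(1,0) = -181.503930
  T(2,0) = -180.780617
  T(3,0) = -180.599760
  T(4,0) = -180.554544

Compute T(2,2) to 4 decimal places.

Richardson extrapolation on the trapezoidal column (denominator 4−1=3):
T(1,1) = -181.503930 + (-181.503930 − (-184.395360))/3 = -180.540120
T(2,1) = -180.780617 + (-180.780617 − (-181.503930))/3 = -180.539513
T(2,2) = (16·(-180.539513) − (-180.540120)) / 15 = -180.539473

-180.5395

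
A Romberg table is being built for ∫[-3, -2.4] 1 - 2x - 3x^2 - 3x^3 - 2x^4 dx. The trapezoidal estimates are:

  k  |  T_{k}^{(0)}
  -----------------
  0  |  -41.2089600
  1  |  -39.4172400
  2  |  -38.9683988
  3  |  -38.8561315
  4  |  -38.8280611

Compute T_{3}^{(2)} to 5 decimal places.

-38.81870

T_{2}^{(1)} = (4·(-38.9683988) − (-39.4172400)) / 3 = -38.8187851
T_{3}^{(1)} = (4·(-38.8561315) − (-38.9683988)) / 3 = -38.8187091
T_{3}^{(2)} = (16·(-38.8187091) − (-38.8187851)) / 15 = -38.8187040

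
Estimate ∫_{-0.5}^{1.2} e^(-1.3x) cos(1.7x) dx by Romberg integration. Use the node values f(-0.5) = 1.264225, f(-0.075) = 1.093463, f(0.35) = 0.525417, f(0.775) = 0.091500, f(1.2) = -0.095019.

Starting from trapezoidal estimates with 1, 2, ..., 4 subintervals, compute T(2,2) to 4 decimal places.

0.9899

T(0,0) (trapezoid, 1 panel, h=1.7000): 0.993825
T(1,0) (trapezoid, 2 panels, h=0.8500): 0.943517
T(2,0) (trapezoid, 4 panels, h=0.4250): 0.975368
T(1,1) = 0.943517 + (0.943517 − 0.993825)/3 = 0.926748
T(2,1) = 0.975368 + (0.975368 − 0.943517)/3 = 0.985985
T(2,2) = 0.985985 + (0.985985 − 0.926748)/15 = 0.989934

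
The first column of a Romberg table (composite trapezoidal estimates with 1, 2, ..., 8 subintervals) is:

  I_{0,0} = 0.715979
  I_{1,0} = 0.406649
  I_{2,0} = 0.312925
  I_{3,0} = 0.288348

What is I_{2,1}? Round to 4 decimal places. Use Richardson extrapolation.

Richardson extrapolation on the trapezoidal column (denominator 4−1=3):
I_{2,1} = (4·0.312925 − 0.406649) / 3 = 0.281684

0.2817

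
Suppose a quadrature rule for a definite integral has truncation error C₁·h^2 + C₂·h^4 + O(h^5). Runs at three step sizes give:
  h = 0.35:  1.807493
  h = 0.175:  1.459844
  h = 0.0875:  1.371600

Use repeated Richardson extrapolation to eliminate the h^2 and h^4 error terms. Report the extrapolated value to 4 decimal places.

1.3421

First eliminate the h^2 term (factor 2^2 = 4):
  B₁ = (4·1.459844 − 1.807493)/3 = 1.343961
  B₂ = (4·1.371600 − 1.459844)/3 = 1.342185
Then eliminate the h^4 term (factor 2^4 = 16):
  (16·1.342185 − 1.343961)/15 = 1.342067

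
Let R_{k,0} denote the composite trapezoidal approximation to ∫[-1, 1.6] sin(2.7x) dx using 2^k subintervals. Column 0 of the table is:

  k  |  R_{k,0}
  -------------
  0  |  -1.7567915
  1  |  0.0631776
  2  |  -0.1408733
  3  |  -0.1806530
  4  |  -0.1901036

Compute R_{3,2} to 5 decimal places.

Richardson extrapolation on the trapezoidal column (denominator 4−1=3):
R_{2,1} = (4·(-0.1408733) − 0.0631776) / 3 = -0.2088903
R_{3,1} = -0.1806530 + (-0.1806530 − (-0.1408733))/3 = -0.1939129
R_{3,2} = -0.1939129 + (-0.1939129 − (-0.2088903))/15 = -0.1929144

-0.19291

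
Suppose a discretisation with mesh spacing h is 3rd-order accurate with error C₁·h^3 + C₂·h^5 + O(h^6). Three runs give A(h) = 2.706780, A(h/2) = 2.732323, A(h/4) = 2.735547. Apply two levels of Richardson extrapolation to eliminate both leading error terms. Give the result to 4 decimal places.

2.7360

First eliminate the h^3 term (factor 2^3 = 8):
  B₁ = (8·2.732323 − 2.706780)/7 = 2.735972
  B₂ = (8·2.735547 − 2.732323)/7 = 2.736008
Then eliminate the h^5 term (factor 2^5 = 32):
  (32·2.736008 − 2.735972)/31 = 2.736009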